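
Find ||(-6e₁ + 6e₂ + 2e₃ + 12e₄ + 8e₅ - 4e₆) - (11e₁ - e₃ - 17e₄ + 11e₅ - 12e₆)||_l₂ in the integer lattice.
35.327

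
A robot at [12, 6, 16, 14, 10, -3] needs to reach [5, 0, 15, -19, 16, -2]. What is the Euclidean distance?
34.8138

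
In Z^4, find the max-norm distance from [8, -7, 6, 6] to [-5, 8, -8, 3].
15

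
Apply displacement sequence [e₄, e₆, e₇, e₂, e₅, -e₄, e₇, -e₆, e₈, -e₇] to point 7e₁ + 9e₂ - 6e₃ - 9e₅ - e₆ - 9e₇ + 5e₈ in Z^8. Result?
(7, 10, -6, 0, -8, -1, -8, 6)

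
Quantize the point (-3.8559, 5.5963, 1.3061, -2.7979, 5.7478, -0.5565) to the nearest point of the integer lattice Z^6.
(-4, 6, 1, -3, 6, -1)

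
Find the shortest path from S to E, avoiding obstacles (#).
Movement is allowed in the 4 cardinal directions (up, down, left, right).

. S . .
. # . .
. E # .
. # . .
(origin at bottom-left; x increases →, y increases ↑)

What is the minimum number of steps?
4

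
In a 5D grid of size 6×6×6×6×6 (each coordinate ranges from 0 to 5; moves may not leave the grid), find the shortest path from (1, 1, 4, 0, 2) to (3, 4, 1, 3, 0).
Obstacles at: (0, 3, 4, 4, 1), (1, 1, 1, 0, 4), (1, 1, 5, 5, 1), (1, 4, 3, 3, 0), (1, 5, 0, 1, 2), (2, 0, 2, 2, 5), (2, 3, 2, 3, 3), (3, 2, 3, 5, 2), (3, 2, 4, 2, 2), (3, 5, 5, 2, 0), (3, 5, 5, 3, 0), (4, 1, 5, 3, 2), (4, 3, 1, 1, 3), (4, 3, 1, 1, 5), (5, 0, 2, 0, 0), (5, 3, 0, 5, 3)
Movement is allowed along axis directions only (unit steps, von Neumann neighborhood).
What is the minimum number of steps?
13
(one shortest path: (1, 1, 4, 0, 2) → (2, 1, 4, 0, 2) → (3, 1, 4, 0, 2) → (3, 2, 4, 0, 2) → (3, 3, 4, 0, 2) → (3, 4, 4, 0, 2) → (3, 4, 3, 0, 2) → (3, 4, 2, 0, 2) → (3, 4, 1, 0, 2) → (3, 4, 1, 1, 2) → (3, 4, 1, 2, 2) → (3, 4, 1, 3, 2) → (3, 4, 1, 3, 1) → (3, 4, 1, 3, 0))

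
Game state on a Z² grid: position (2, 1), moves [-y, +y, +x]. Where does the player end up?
(3, 1)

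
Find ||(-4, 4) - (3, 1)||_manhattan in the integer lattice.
10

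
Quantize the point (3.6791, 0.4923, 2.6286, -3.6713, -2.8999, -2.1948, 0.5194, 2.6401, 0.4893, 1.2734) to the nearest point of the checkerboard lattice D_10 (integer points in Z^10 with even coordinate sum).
(4, 1, 3, -4, -3, -2, 1, 3, 0, 1)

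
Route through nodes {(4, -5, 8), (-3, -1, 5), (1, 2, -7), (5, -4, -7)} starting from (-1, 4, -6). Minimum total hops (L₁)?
46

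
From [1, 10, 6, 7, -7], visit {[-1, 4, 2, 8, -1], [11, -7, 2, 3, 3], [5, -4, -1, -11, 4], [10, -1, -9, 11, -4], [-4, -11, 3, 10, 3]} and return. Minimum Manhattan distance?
186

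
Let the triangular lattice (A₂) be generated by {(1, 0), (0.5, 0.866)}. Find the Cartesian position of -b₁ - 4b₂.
(-3, -3.464)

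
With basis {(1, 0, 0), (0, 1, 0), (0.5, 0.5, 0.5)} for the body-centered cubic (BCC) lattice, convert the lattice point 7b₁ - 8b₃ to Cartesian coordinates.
(3, -4, -4)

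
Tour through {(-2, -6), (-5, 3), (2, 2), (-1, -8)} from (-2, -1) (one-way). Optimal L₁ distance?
29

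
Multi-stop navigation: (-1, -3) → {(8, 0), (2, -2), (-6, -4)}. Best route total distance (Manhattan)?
24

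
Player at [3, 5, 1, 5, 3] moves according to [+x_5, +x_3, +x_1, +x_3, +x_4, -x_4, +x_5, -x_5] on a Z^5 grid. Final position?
(4, 5, 3, 5, 4)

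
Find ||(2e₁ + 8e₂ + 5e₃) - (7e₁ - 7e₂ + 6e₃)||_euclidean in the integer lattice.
15.843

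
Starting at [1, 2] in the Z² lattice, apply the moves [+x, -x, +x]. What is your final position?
(2, 2)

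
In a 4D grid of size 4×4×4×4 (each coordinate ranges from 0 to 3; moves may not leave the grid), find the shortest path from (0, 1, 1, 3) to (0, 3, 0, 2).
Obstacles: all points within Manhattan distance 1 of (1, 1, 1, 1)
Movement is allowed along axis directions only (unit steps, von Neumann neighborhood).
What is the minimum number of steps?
4
(one shortest path: (0, 1, 1, 3) → (0, 2, 1, 3) → (0, 3, 1, 3) → (0, 3, 0, 3) → (0, 3, 0, 2))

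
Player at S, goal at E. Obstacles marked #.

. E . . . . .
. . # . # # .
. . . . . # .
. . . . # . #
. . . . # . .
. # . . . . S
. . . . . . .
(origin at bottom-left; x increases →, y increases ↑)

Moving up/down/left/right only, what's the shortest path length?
10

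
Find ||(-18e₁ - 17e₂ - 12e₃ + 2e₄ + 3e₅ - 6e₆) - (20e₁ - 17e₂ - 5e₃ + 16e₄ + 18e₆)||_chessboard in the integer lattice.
38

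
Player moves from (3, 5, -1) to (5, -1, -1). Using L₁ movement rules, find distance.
8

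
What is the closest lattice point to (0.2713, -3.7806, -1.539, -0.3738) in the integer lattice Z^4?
(0, -4, -2, 0)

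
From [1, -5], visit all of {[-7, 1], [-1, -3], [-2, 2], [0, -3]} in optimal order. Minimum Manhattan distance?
16
(one optimal route: (1, -5) → (0, -3) → (-1, -3) → (-2, 2) → (-7, 1))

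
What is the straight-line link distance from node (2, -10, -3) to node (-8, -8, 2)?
11.3578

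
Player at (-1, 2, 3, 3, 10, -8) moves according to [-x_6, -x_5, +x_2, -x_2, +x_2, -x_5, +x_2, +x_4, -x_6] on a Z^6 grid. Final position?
(-1, 4, 3, 4, 8, -10)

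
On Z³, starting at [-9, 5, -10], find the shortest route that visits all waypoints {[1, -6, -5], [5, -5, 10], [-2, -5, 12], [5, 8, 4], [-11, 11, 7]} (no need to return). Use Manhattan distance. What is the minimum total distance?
96
(one optimal route: (-9, 5, -10) → (-11, 11, 7) → (5, 8, 4) → (5, -5, 10) → (-2, -5, 12) → (1, -6, -5))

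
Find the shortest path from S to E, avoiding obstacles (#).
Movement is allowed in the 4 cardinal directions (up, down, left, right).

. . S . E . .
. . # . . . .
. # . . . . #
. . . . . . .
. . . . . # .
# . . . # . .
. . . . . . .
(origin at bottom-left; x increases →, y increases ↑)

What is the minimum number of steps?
2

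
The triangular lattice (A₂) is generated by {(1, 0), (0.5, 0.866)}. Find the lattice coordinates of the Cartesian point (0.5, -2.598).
2b₁ - 3b₂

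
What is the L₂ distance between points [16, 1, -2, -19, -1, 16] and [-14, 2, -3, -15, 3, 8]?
31.5911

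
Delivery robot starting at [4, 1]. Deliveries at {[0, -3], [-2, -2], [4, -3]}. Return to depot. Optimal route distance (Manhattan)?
20
(one optimal route: (4, 1) → (-2, -2) → (0, -3) → (4, -3) → (4, 1))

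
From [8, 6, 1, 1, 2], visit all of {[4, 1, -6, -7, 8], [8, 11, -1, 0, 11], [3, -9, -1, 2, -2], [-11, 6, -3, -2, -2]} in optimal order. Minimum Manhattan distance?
116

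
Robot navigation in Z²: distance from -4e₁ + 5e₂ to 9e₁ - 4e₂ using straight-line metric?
15.8114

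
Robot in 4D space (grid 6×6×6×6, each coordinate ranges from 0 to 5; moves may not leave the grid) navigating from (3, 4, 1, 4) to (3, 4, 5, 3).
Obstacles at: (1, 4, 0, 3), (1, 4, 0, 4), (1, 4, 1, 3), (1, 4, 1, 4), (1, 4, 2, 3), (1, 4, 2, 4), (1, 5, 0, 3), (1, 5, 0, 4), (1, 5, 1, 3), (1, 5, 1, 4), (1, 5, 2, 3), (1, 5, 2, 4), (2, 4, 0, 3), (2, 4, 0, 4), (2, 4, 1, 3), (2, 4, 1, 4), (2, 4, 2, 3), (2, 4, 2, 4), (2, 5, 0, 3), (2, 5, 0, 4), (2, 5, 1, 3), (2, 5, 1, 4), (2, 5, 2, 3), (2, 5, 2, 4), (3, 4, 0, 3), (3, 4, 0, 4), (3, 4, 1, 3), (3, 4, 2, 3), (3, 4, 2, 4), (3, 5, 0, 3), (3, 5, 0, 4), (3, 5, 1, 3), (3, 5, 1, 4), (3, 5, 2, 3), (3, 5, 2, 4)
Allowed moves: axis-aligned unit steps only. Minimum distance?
7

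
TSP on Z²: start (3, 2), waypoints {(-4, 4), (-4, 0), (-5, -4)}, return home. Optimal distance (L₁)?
32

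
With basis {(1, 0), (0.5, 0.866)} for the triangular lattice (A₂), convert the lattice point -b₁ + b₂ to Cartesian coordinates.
(-0.5, 0.866)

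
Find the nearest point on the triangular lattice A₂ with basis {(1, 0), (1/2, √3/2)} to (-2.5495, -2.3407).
(-2.5, -2.598)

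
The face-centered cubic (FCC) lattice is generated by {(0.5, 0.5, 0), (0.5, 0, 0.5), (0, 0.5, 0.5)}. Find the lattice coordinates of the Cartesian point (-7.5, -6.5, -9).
-5b₁ - 10b₂ - 8b₃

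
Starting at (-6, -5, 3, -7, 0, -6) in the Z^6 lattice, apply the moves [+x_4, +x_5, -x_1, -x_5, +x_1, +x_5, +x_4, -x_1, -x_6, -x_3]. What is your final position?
(-7, -5, 2, -5, 1, -7)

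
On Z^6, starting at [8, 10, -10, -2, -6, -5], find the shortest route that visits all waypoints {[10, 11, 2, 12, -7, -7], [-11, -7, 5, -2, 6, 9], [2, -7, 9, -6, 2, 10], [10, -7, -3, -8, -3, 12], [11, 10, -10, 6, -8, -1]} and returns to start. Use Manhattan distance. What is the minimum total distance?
236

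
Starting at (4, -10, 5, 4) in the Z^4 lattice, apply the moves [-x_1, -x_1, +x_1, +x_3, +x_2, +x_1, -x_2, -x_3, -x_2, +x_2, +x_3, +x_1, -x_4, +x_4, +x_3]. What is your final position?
(5, -10, 7, 4)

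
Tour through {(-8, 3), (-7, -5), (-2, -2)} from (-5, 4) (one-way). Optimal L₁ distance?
21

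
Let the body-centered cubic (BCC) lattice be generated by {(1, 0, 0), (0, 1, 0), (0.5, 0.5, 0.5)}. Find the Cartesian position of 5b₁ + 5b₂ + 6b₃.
(8, 8, 3)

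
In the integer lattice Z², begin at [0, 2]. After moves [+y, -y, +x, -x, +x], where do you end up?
(1, 2)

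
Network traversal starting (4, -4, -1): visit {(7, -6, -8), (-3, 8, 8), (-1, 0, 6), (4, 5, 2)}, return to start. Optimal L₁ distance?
80
(one optimal route: (4, -4, -1) → (7, -6, -8) → (-1, 0, 6) → (-3, 8, 8) → (4, 5, 2) → (4, -4, -1))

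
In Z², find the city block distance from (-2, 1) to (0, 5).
6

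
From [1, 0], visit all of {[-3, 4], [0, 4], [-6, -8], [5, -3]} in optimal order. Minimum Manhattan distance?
37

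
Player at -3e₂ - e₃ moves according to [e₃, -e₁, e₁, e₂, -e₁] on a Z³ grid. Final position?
(-1, -2, 0)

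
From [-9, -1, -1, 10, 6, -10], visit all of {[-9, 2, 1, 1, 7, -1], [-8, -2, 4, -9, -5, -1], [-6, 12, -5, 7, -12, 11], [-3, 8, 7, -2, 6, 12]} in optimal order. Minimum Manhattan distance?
150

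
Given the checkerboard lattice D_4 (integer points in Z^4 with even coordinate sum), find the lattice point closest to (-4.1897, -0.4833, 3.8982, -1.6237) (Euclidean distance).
(-4, 0, 4, -2)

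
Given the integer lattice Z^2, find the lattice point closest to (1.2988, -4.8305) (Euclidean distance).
(1, -5)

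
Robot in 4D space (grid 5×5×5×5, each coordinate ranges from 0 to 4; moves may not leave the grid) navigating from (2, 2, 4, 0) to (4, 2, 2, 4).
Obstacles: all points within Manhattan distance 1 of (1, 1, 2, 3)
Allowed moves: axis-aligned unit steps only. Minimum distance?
8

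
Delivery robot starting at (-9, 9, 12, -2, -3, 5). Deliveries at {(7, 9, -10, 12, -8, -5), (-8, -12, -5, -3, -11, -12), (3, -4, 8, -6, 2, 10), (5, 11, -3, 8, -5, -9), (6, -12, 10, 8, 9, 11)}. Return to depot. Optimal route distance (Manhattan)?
302
(one optimal route: (-9, 9, 12, -2, -3, 5) → (-8, -12, -5, -3, -11, -12) → (7, 9, -10, 12, -8, -5) → (5, 11, -3, 8, -5, -9) → (6, -12, 10, 8, 9, 11) → (3, -4, 8, -6, 2, 10) → (-9, 9, 12, -2, -3, 5))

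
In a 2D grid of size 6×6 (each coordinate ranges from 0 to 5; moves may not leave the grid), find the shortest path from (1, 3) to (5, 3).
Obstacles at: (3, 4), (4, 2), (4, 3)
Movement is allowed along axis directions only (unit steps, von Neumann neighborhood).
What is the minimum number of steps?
8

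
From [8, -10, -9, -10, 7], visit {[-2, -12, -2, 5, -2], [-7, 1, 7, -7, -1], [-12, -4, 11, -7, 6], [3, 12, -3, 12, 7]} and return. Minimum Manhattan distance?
212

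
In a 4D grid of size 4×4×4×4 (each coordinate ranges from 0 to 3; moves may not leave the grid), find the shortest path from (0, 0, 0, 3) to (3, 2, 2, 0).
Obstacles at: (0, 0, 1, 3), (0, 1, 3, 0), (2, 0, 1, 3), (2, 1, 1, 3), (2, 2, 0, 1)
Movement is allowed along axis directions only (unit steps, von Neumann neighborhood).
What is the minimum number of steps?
10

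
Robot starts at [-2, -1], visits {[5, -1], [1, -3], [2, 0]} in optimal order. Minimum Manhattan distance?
13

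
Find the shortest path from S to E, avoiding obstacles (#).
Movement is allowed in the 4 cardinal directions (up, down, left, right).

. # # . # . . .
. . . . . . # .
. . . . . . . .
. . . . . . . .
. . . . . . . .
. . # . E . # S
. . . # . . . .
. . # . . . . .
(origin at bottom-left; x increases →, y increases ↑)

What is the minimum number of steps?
5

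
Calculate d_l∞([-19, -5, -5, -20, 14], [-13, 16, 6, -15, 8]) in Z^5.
21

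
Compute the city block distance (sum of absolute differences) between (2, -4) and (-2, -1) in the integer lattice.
7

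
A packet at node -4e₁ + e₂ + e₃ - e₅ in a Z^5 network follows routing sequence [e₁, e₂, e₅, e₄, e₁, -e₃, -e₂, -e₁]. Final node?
(-3, 1, 0, 1, 0)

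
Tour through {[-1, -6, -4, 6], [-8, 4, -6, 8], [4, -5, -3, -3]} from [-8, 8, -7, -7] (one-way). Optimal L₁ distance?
57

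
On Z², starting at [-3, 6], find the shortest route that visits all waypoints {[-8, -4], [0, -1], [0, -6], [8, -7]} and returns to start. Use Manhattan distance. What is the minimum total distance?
58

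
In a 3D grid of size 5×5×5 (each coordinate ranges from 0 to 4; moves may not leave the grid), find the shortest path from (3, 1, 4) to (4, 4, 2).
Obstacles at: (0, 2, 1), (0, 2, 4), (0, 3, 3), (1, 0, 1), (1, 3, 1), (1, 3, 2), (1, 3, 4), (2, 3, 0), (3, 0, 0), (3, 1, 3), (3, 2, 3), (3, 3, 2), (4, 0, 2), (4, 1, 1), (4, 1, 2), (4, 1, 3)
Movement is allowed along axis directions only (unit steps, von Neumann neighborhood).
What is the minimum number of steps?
6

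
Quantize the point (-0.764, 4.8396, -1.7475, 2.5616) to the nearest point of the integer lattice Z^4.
(-1, 5, -2, 3)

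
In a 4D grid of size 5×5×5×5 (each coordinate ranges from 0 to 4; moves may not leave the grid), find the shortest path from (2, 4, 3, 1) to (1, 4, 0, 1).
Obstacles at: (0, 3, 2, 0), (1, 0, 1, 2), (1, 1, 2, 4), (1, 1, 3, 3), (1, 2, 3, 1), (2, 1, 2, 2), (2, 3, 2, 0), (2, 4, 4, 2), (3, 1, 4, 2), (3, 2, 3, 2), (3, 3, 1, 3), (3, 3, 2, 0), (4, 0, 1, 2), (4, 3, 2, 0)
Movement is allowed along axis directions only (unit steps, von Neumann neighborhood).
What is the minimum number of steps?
4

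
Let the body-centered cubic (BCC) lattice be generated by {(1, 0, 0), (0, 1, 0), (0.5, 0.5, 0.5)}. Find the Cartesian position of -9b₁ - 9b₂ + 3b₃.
(-7.5, -7.5, 1.5)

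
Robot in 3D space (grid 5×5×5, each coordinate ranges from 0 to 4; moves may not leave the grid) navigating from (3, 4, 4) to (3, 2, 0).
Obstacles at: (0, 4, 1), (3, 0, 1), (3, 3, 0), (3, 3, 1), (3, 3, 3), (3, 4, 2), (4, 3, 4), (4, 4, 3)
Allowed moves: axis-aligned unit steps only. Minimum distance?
6
(one shortest path: (3, 4, 4) → (3, 3, 4) → (3, 2, 4) → (3, 2, 3) → (3, 2, 2) → (3, 2, 1) → (3, 2, 0))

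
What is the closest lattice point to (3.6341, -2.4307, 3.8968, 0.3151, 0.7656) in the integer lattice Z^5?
(4, -2, 4, 0, 1)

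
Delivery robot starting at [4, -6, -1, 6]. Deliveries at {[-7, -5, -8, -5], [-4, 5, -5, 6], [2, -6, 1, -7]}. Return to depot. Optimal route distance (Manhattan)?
88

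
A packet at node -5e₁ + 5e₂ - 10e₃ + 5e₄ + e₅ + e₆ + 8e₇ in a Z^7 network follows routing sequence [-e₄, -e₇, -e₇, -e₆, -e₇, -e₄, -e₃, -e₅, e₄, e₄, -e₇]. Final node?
(-5, 5, -11, 5, 0, 0, 4)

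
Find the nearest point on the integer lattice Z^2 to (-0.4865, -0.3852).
(0, 0)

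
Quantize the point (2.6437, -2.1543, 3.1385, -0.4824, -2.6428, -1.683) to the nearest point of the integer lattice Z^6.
(3, -2, 3, 0, -3, -2)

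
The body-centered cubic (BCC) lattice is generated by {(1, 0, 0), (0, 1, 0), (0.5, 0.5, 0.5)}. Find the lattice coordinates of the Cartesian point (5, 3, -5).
10b₁ + 8b₂ - 10b₃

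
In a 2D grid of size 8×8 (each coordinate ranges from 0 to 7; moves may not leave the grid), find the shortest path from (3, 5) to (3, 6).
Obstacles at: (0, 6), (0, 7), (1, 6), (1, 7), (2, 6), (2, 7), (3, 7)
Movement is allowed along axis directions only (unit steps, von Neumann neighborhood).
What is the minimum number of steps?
1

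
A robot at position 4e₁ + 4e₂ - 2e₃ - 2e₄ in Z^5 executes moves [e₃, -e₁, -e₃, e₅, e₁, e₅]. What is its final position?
(4, 4, -2, -2, 2)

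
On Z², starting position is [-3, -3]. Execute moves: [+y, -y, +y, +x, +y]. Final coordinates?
(-2, -1)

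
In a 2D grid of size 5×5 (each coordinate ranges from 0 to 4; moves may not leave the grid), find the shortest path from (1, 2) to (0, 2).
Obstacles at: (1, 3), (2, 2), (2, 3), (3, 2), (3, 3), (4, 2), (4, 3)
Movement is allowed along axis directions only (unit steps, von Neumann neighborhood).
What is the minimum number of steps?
1
(one shortest path: (1, 2) → (0, 2))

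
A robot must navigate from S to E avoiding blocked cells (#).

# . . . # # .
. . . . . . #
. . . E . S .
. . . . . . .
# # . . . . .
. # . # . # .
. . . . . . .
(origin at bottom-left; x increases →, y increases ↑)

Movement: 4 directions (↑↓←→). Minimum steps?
2
(one shortest path: (5, 4) → (4, 4) → (3, 4))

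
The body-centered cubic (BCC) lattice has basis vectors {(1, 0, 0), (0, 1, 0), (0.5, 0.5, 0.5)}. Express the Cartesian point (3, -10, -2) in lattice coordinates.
5b₁ - 8b₂ - 4b₃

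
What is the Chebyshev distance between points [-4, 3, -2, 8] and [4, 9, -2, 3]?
8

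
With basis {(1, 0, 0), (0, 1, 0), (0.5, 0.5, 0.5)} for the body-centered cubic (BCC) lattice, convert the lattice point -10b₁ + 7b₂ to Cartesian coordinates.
(-10, 7, 0)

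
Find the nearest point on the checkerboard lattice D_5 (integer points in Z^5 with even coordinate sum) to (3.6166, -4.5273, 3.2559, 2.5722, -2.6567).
(4, -5, 3, 3, -3)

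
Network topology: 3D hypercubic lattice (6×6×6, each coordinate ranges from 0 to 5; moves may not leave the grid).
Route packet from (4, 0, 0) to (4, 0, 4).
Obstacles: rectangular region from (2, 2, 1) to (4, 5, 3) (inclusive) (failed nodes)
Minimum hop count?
4
(one shortest path: (4, 0, 0) → (4, 0, 1) → (4, 0, 2) → (4, 0, 3) → (4, 0, 4))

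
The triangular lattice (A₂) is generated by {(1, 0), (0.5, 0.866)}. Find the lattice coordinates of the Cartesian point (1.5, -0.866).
2b₁ - b₂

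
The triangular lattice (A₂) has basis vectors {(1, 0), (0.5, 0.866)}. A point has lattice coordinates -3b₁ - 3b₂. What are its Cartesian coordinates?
(-4.5, -2.598)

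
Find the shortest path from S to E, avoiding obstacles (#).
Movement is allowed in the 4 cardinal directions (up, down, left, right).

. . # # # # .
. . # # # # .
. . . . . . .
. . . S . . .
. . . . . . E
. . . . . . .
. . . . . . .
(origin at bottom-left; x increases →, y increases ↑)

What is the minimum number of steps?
4
(one shortest path: (3, 3) → (4, 3) → (5, 3) → (6, 3) → (6, 2))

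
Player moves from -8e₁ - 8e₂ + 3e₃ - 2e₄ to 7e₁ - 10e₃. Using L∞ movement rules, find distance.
15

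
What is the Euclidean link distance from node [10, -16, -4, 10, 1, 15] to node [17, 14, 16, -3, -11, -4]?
44.9778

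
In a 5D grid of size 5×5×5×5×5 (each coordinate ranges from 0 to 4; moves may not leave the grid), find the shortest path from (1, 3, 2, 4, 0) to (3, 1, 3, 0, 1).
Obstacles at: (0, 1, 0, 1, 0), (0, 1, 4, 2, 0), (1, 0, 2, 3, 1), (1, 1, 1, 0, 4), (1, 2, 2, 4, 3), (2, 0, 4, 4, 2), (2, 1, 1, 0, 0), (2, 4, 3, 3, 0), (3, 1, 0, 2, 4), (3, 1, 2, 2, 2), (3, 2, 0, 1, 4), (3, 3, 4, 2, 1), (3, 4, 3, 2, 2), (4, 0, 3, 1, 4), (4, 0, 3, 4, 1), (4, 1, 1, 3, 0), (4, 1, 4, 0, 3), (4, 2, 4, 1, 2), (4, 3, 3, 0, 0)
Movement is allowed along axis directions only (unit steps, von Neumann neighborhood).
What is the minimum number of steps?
10
(one shortest path: (1, 3, 2, 4, 0) → (2, 3, 2, 4, 0) → (3, 3, 2, 4, 0) → (3, 2, 2, 4, 0) → (3, 1, 2, 4, 0) → (3, 1, 3, 4, 0) → (3, 1, 3, 3, 0) → (3, 1, 3, 2, 0) → (3, 1, 3, 1, 0) → (3, 1, 3, 0, 0) → (3, 1, 3, 0, 1))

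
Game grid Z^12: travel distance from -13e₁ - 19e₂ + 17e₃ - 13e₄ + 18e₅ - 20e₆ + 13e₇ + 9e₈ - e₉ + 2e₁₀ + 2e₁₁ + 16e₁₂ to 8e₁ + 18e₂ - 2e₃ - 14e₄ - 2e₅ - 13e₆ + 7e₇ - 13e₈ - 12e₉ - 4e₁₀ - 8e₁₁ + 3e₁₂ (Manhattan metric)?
173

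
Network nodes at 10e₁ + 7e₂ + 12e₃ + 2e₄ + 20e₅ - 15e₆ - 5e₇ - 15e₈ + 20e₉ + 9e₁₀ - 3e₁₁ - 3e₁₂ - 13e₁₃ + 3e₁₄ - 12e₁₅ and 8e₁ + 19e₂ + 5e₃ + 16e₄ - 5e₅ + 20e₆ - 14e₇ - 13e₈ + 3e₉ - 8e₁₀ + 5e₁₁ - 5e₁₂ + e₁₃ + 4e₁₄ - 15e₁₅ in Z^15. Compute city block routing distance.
168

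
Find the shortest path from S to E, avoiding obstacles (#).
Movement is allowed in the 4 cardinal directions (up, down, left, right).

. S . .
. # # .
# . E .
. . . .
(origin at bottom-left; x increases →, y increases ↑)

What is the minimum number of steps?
5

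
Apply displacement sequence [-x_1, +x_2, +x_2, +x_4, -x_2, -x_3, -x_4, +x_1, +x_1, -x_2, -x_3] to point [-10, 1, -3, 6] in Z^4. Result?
(-9, 1, -5, 6)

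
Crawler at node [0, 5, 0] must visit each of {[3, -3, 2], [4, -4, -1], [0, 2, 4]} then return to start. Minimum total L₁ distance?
36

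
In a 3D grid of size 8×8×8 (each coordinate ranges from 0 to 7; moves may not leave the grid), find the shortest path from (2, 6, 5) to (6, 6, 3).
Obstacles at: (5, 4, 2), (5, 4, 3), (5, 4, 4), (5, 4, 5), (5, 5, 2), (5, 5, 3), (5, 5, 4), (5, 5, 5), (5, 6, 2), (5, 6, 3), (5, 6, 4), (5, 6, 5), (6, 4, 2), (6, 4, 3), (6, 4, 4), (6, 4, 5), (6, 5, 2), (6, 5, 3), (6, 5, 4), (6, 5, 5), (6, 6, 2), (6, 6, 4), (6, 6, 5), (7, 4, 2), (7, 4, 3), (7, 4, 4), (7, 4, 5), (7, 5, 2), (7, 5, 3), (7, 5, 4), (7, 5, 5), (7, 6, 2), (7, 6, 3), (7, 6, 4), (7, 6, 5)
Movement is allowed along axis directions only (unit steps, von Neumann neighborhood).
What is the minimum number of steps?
8
(one shortest path: (2, 6, 5) → (3, 6, 5) → (4, 6, 5) → (4, 7, 5) → (5, 7, 5) → (6, 7, 5) → (6, 7, 4) → (6, 7, 3) → (6, 6, 3))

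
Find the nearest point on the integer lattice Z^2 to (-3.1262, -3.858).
(-3, -4)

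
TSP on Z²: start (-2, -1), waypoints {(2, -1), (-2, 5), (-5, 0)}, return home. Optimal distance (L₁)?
26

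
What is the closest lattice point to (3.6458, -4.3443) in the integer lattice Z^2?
(4, -4)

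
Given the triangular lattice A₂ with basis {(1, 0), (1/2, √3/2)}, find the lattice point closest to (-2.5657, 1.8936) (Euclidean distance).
(-3, 1.732)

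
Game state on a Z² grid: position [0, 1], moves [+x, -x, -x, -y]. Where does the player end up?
(-1, 0)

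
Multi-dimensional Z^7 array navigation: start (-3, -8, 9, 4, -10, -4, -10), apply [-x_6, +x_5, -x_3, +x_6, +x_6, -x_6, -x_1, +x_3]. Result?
(-4, -8, 9, 4, -9, -4, -10)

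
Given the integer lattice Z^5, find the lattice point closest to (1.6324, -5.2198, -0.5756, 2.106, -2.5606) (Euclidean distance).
(2, -5, -1, 2, -3)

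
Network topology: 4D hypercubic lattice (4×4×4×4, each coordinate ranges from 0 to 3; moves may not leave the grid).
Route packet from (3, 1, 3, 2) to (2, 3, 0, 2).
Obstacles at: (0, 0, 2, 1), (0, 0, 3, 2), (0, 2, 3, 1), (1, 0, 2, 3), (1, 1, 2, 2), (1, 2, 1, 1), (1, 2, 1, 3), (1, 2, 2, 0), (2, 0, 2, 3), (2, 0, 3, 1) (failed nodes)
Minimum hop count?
6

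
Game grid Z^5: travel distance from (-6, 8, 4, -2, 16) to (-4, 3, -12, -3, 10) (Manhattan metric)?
30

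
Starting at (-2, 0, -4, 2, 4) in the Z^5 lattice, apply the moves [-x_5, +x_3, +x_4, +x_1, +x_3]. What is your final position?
(-1, 0, -2, 3, 3)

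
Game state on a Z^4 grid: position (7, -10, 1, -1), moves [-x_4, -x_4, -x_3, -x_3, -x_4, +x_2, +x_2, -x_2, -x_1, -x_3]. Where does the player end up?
(6, -9, -2, -4)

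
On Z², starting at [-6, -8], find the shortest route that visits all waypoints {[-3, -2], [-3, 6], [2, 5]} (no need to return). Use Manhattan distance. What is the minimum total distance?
23
(one optimal route: (-6, -8) → (-3, -2) → (-3, 6) → (2, 5))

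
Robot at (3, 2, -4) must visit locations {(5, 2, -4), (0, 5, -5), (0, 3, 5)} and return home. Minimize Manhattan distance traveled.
36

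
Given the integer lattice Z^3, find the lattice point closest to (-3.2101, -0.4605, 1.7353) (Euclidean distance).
(-3, 0, 2)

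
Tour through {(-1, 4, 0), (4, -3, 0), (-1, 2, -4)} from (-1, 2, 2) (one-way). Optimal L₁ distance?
24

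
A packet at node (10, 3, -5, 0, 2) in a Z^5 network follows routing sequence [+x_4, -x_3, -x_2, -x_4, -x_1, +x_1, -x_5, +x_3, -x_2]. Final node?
(10, 1, -5, 0, 1)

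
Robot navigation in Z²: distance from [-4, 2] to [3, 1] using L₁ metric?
8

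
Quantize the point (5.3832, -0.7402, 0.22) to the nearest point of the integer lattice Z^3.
(5, -1, 0)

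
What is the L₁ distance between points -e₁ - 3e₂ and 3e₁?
7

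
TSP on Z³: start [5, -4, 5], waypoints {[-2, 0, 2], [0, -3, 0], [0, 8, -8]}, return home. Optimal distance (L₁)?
64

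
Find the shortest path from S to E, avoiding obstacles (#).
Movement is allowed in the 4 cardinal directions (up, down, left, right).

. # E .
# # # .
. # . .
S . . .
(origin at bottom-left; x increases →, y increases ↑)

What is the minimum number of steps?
7
(one shortest path: (0, 0) → (1, 0) → (2, 0) → (3, 0) → (3, 1) → (3, 2) → (3, 3) → (2, 3))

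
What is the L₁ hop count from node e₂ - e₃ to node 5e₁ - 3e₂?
10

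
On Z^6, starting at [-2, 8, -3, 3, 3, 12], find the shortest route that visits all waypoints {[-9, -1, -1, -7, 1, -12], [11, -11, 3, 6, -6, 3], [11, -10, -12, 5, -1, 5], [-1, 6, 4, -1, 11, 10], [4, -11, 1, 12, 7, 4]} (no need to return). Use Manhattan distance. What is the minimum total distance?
196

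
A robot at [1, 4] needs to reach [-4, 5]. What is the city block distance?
6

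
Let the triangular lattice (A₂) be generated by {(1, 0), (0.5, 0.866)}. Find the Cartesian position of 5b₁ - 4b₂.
(3, -3.464)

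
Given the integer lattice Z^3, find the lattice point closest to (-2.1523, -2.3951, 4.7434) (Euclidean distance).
(-2, -2, 5)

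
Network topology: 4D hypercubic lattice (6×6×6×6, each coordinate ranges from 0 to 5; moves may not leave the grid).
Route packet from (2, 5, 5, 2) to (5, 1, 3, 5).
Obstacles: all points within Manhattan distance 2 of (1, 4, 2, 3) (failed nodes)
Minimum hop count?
12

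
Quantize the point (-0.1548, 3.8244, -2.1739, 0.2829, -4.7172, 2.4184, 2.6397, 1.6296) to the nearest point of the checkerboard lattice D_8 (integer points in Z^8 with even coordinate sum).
(0, 4, -2, 0, -5, 2, 3, 2)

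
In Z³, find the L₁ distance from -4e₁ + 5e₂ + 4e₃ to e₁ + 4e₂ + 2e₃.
8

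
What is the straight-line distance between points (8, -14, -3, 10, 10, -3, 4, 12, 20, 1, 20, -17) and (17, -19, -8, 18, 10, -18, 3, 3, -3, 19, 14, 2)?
41.8569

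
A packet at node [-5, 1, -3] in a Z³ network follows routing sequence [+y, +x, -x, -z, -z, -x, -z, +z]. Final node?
(-6, 2, -5)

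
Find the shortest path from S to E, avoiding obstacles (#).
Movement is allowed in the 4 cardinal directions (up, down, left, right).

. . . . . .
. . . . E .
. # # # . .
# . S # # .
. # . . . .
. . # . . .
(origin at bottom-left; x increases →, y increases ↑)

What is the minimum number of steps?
8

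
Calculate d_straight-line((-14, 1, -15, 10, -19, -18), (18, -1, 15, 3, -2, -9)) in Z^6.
48.4458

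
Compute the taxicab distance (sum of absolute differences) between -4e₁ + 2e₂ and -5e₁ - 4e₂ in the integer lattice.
7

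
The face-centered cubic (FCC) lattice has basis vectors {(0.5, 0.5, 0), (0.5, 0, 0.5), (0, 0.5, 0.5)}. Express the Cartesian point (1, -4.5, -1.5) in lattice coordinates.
-2b₁ + 4b₂ - 7b₃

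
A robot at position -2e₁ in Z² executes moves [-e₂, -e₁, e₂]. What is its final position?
(-3, 0)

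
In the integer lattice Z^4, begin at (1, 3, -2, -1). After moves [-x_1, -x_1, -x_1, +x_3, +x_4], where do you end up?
(-2, 3, -1, 0)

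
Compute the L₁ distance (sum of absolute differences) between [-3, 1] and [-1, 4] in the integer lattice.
5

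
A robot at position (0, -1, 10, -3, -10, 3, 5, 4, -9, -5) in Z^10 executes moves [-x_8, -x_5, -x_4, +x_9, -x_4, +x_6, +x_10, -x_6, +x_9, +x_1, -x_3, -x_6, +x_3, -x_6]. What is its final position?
(1, -1, 10, -5, -11, 1, 5, 3, -7, -4)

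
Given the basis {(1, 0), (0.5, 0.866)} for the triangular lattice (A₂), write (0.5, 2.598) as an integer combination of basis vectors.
-b₁ + 3b₂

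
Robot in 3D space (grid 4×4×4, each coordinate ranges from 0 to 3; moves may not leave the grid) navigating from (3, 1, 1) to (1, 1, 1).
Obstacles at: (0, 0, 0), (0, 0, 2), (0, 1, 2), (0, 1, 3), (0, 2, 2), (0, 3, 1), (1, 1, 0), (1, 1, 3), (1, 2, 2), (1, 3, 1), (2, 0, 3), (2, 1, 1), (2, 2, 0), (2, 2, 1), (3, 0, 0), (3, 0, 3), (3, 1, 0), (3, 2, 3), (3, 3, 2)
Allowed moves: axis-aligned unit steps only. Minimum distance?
4
(one shortest path: (3, 1, 1) → (3, 0, 1) → (2, 0, 1) → (1, 0, 1) → (1, 1, 1))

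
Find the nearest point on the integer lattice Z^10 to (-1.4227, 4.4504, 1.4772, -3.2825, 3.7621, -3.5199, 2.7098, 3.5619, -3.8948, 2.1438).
(-1, 4, 1, -3, 4, -4, 3, 4, -4, 2)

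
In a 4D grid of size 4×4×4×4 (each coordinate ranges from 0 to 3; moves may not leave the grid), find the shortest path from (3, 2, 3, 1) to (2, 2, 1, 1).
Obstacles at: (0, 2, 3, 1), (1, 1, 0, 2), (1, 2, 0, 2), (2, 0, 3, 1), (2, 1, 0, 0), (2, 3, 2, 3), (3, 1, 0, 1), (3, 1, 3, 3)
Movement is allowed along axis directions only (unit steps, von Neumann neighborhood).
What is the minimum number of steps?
3
(one shortest path: (3, 2, 3, 1) → (2, 2, 3, 1) → (2, 2, 2, 1) → (2, 2, 1, 1))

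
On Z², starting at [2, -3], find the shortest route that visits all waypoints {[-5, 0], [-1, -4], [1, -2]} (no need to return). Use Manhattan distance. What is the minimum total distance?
14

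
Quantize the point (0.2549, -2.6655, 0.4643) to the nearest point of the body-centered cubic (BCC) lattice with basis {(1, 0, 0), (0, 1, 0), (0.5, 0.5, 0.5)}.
(0.5, -2.5, 0.5)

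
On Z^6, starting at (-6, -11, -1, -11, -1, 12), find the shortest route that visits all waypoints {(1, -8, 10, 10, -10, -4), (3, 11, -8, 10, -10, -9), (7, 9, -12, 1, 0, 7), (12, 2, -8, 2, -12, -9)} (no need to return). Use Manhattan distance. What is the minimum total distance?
179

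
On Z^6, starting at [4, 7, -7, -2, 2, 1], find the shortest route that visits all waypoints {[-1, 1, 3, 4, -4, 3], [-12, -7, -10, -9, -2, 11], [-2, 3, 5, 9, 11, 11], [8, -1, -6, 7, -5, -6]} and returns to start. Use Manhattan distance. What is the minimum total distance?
222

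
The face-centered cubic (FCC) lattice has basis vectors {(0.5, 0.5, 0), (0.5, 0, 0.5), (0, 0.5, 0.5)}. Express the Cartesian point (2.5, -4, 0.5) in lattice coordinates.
-2b₁ + 7b₂ - 6b₃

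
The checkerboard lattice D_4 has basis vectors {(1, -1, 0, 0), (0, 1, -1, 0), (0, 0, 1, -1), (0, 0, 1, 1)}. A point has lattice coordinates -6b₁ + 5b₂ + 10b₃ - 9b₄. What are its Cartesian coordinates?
(-6, 11, -4, -19)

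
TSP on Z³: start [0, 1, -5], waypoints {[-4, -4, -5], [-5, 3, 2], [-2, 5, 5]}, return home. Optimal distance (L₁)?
48
(one optimal route: (0, 1, -5) → (-4, -4, -5) → (-5, 3, 2) → (-2, 5, 5) → (0, 1, -5))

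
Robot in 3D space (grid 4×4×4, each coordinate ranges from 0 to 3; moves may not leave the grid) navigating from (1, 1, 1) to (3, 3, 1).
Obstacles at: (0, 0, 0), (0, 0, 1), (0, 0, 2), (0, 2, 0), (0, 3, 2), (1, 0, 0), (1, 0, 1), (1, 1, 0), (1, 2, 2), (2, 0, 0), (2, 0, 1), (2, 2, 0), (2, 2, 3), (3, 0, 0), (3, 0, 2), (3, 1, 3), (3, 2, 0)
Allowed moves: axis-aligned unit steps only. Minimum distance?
4
(one shortest path: (1, 1, 1) → (2, 1, 1) → (3, 1, 1) → (3, 2, 1) → (3, 3, 1))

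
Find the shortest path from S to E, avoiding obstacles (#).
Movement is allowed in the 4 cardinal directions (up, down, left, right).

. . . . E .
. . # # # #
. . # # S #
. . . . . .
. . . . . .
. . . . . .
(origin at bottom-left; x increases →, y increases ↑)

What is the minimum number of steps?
10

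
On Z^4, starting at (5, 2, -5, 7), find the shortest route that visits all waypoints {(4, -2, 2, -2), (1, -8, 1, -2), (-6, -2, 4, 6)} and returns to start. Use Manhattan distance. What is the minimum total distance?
80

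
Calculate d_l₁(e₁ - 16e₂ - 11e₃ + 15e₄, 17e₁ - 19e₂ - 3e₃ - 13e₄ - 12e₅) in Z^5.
67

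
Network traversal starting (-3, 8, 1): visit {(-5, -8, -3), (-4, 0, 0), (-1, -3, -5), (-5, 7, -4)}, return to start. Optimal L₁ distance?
56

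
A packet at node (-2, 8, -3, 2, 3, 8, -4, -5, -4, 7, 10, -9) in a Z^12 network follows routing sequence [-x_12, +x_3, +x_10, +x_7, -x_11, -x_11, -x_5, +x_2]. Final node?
(-2, 9, -2, 2, 2, 8, -3, -5, -4, 8, 8, -10)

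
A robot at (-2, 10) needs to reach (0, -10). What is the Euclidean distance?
20.0998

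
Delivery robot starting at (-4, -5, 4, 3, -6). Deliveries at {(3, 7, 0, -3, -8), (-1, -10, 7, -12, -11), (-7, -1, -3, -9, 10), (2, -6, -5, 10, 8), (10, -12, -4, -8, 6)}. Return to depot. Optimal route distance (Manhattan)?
222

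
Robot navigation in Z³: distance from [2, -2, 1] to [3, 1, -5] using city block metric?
10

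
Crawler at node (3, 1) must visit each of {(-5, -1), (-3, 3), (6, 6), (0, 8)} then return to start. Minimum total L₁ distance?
40
(one optimal route: (3, 1) → (-5, -1) → (-3, 3) → (0, 8) → (6, 6) → (3, 1))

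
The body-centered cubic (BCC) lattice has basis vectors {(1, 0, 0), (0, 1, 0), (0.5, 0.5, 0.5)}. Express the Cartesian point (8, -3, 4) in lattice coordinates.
4b₁ - 7b₂ + 8b₃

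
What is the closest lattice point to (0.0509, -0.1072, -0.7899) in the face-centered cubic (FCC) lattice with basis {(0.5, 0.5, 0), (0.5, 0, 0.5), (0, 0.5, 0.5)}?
(0, 0, -1)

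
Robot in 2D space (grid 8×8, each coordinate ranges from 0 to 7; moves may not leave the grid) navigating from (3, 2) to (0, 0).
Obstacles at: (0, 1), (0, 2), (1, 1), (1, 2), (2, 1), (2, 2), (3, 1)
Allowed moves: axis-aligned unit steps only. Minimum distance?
7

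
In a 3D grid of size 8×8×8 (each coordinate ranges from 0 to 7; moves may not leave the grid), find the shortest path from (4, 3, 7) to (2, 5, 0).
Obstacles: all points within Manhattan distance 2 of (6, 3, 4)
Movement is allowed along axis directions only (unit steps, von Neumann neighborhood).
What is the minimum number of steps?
11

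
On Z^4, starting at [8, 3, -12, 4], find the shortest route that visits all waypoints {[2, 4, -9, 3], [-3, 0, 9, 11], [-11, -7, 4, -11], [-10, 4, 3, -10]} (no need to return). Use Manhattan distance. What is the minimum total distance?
98
(one optimal route: (8, 3, -12, 4) → (2, 4, -9, 3) → (-3, 0, 9, 11) → (-10, 4, 3, -10) → (-11, -7, 4, -11))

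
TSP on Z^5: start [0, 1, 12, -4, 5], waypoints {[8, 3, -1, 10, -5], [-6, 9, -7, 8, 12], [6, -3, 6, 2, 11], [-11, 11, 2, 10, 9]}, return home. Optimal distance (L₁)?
182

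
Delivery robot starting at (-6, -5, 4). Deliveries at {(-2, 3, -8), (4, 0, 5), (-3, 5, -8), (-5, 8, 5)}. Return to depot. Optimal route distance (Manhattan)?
74
(one optimal route: (-6, -5, 4) → (4, 0, 5) → (-2, 3, -8) → (-3, 5, -8) → (-5, 8, 5) → (-6, -5, 4))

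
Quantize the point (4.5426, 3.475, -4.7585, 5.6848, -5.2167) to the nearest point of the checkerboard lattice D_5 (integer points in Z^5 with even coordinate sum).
(5, 3, -5, 6, -5)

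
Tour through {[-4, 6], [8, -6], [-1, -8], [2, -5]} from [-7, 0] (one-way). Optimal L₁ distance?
39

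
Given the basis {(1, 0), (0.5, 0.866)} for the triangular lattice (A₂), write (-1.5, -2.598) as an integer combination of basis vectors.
-3b₂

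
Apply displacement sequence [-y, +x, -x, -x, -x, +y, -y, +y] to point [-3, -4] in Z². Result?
(-5, -4)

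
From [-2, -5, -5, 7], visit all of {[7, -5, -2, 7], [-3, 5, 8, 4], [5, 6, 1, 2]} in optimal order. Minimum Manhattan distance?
51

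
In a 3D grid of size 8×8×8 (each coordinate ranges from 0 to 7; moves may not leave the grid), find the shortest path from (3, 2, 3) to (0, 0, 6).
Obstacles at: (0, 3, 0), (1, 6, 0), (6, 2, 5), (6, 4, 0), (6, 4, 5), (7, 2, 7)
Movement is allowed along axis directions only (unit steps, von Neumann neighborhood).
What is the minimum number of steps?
8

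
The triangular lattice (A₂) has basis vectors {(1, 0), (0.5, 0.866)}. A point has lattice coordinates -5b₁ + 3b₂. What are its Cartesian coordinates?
(-3.5, 2.598)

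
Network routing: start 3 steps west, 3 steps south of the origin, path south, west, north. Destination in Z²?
(-4, -3)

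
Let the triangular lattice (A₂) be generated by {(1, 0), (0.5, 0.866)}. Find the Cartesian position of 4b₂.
(2, 3.464)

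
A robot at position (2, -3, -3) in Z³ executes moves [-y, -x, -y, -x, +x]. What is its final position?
(1, -5, -3)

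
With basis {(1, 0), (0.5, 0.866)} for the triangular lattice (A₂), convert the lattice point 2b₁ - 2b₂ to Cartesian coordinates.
(1, -1.732)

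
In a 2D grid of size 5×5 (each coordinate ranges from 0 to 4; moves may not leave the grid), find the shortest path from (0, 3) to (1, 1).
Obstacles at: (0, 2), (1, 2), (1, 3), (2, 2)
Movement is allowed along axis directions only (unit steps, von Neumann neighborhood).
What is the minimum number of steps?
9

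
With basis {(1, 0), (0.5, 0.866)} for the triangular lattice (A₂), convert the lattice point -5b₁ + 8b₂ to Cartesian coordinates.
(-1, 6.928)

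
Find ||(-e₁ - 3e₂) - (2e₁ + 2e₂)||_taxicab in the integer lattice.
8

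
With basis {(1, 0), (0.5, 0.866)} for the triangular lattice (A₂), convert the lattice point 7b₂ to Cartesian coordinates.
(3.5, 6.062)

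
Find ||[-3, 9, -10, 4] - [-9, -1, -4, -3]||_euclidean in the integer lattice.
14.8661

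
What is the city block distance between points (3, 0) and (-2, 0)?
5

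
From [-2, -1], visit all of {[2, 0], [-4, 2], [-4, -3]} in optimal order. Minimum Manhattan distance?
17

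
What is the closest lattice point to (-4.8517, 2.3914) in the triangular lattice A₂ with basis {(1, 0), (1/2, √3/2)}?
(-4.5, 2.598)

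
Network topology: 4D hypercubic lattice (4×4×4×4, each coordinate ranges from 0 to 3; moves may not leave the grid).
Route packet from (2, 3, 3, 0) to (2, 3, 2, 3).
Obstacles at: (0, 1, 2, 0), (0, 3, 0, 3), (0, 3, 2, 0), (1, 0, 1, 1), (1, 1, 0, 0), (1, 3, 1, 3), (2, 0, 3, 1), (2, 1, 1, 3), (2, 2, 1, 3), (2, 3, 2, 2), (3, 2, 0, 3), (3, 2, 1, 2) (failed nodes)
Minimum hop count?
4
(one shortest path: (2, 3, 3, 0) → (2, 3, 3, 1) → (2, 3, 3, 2) → (2, 3, 3, 3) → (2, 3, 2, 3))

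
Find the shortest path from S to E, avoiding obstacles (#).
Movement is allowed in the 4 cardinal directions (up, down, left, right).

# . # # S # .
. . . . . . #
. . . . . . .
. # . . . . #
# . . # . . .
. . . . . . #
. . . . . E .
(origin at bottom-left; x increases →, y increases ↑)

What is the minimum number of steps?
7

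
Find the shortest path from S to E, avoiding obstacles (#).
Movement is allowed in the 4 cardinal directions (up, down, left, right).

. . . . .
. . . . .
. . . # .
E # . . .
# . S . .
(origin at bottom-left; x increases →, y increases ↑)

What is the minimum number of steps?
5
(one shortest path: (2, 0) → (2, 1) → (2, 2) → (1, 2) → (0, 2) → (0, 1))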